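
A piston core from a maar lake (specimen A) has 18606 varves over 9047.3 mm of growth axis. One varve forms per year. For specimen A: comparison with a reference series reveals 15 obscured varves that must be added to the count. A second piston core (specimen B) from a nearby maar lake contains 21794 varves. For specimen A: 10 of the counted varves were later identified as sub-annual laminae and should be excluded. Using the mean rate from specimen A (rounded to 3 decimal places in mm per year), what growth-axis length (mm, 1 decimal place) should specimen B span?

Specimen A: true varve count = 18606 − 10 + 15 = 18611.
A: 9047.3 mm over 18611 years gives 9047.3 / 18611 ≈ 0.486 mm per year.
For B, 0.486 mm/year × 21794 years = 10591.9 mm.

10591.9 mm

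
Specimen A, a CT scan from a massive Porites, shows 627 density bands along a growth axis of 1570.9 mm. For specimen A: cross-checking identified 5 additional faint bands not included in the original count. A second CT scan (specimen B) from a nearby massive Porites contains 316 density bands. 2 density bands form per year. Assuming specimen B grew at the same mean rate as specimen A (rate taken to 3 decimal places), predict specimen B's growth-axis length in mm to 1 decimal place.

785.4 mm

Specimen A: true density band count = 627 + 5 = 632.
Specimen A: with 2 density bands per year, 632 / 2 = 316 years.
A: 1570.9 mm over 316 years gives 1570.9 / 316 ≈ 4.971 mm per year.
Specimen B: with 2 density bands per year, 316 / 2 = 158 years. B's length ≈ 4.971 × 158 = 785.4 mm.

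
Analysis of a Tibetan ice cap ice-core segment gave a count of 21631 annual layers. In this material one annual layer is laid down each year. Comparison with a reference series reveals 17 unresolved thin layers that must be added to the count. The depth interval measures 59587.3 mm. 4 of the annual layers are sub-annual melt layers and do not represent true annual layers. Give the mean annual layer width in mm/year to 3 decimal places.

After corrections the count is 21631 − 4 + 17 = 21644 annual layers.
Extension rate ≈ 59587.3 / 21644 = 2.753 mm/year.

2.753 mm/year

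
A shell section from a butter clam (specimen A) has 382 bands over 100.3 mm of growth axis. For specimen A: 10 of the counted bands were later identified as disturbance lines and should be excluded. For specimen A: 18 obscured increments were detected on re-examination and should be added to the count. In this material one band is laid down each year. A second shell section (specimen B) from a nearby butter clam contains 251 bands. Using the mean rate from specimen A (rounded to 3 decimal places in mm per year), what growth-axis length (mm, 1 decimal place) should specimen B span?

64.5 mm

Specimen A: correcting the raw count gives 382 − 10 + 18 = 390 true bands.
A: Extension rate ≈ 100.3 / 390 = 0.257 mm/year.
Length of B = 0.257 × 251 = 64.5 mm.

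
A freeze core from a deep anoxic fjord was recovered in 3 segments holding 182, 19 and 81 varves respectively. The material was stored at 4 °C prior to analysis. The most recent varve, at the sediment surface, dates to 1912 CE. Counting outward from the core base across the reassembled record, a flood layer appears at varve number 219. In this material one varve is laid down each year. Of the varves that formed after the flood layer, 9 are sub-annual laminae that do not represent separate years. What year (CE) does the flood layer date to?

1858 CE

Total varves = 182 + 19 + 81 = 282.
282 − 219 = 63 varves lie beyond the flood layer toward the sediment surface.
63 − 9 false = 54 true varves after the flood layer.
1912 − 54 = 1858 CE.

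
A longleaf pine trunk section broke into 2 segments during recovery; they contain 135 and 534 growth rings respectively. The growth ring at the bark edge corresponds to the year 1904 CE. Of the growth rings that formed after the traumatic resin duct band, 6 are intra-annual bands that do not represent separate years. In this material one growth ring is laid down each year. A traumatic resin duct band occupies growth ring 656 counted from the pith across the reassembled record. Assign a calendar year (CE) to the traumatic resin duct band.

Total growth rings = 135 + 534 = 669.
The traumatic resin duct band sits at growth ring 656 from the pith, so 669 − 656 = 13 growth rings formed after it.
13 − 6 false = 7 true growth rings after the traumatic resin duct band.
Counting back 7 years from 1904 CE places the traumatic resin duct band in 1904 − 7 = 1897 CE.

1897 CE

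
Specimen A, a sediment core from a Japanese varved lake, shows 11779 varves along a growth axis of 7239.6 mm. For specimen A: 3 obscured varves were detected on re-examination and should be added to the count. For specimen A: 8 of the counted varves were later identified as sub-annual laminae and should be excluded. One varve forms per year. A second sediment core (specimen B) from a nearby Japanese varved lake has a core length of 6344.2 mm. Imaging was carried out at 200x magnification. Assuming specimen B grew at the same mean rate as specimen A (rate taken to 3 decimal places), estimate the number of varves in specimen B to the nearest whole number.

10316 varves

Specimen A: after corrections the count is 11779 − 8 + 3 = 11774 varves.
A: Mean rate = 7239.6 mm / 11774 years ≈ 0.615 mm per year.
Specimen B: 6344.2 mm / 0.615 mm per year = 10315.77 years ≈ 10316 varves.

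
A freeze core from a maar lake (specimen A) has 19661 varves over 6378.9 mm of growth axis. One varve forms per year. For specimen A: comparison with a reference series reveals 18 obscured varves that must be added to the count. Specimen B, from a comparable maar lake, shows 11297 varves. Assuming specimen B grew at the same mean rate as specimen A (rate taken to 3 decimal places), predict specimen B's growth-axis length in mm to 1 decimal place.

Specimen A: after corrections the count is 19661 + 18 = 19679 varves.
A: Mean rate = 6378.9 mm / 19679 years ≈ 0.324 mm per year.
For B, 0.324 mm/year × 11297 years = 3660.2 mm.

3660.2 mm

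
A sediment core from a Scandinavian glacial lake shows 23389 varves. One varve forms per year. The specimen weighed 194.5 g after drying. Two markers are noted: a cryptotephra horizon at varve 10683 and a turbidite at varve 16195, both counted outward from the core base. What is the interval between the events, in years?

The two markers are separated by 16195 − 10683 = 5512 varves.
At one varve per year, 5512 years elapsed between them.

5512 yr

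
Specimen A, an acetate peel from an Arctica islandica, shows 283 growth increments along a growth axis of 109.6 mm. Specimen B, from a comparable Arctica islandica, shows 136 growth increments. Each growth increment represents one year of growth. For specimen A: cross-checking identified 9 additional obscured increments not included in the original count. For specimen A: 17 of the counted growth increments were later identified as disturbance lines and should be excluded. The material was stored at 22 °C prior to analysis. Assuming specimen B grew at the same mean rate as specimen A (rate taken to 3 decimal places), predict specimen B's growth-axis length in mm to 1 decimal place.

Specimen A: true growth increment count = 283 − 17 + 9 = 275.
A: 109.6 mm over 275 years gives 109.6 / 275 ≈ 0.399 mm/yr.
B's length ≈ 0.399 × 136 = 54.3 mm.

54.3 mm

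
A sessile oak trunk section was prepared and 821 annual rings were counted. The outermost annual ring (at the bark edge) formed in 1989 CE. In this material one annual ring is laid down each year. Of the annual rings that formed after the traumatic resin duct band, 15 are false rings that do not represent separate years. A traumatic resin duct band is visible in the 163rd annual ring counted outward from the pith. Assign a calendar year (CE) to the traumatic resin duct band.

The traumatic resin duct band sits at annual ring 163 from the pith, so 821 − 163 = 658 annual rings formed after it.
658 − 15 false = 643 true annual rings after the traumatic resin duct band.
Counting back 643 years from 1989 CE places the traumatic resin duct band in 1989 − 643 = 1346 CE.

1346 CE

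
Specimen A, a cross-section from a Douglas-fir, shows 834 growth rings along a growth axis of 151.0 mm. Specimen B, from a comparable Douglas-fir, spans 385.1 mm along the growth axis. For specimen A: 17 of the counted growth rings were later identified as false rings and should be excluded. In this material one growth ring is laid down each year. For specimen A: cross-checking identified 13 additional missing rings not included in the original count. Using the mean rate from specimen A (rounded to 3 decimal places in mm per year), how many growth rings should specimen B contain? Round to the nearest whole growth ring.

2116 growth rings

Specimen A: correcting the raw count gives 834 − 17 + 13 = 830 true growth rings.
A: Extension rate ≈ 151.0 / 830 = 0.182 mm/year.
Specimen B: 385.1 mm / 0.182 mm per year = 2115.93 years ≈ 2116 growth rings.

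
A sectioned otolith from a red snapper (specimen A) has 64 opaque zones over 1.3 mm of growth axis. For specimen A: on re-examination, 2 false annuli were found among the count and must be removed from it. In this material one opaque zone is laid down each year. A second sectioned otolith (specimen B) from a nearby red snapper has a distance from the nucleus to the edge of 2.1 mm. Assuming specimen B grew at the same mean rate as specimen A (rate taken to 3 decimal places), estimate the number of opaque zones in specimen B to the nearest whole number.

Specimen A: adjusted count: 64 − 2 = 62 opaque zones.
A: Extension rate ≈ 1.3 / 62 = 0.021 mm/yr.
Specimen B: 2.1 mm / 0.021 mm per year = 100.00 years ≈ 100 opaque zones.

100 opaque zones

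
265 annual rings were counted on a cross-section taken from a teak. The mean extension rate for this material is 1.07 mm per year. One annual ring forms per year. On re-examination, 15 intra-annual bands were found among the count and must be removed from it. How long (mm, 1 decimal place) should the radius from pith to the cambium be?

267.5 mm

True annual ring count = 265 − 15 = 250.
Predicted length = 1.07 mm/year × 250 years = 267.5 mm.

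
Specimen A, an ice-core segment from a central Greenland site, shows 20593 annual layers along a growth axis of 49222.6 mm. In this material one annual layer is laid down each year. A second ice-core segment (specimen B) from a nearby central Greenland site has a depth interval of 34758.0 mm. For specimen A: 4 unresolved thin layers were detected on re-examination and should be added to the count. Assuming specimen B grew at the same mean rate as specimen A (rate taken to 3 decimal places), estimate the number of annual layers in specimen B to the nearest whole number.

Specimen A: correcting the raw count gives 20593 + 4 = 20597 true annual layers.
A: Mean rate = 49222.6 mm / 20597 years ≈ 2.390 mm/year.
Specimen B: 34758.0 mm / 2.390 mm per year = 14543.10 years ≈ 14543 annual layers.

14543 annual layers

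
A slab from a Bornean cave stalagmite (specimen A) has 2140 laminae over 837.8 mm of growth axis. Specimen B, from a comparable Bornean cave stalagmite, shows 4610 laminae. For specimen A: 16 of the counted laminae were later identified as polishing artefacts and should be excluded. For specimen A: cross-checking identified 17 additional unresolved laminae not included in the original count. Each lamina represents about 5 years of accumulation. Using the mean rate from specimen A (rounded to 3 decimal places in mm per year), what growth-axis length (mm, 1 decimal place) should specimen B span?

Specimen A: correcting the raw count gives 2140 − 16 + 17 = 2141 true laminae.
Specimen A: multiplying by 5 years per lamina: 2141 × 5 = 10705 years.
A: 837.8 mm over 10705 years gives 837.8 / 10705 ≈ 0.078 mm/yr.
Specimen B: at 5 years per lamina, 4610 × 5 = 23050 years. B's length ≈ 0.078 × 23050 = 1797.9 mm.

1797.9 mm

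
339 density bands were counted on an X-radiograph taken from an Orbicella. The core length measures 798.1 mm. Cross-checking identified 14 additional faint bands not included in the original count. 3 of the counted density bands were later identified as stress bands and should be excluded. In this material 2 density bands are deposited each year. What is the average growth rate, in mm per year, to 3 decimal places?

After corrections the count is 339 − 3 + 14 = 350 density bands.
Dividing by 2 density bands per year: 350 / 2 = 175 years.
Mean rate = 798.1 mm / 175 years ≈ 4.561 mm per year.

4.561 mm per year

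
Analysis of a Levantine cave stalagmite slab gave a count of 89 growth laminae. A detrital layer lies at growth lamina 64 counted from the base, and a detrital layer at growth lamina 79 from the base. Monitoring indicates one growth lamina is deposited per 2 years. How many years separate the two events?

30 years

79 − 64 = 15 growth laminae lie between the two events.
At 2 years per growth lamina, 15 × 2 = 30 years.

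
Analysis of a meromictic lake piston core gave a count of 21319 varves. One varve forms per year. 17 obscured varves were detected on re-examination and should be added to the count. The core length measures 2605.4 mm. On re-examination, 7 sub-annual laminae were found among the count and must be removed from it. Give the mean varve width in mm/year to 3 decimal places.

Correcting the raw count gives 21319 − 7 + 17 = 21329 true varves.
Mean rate = 2605.4 mm / 21329 years ≈ 0.122 mm/year.

0.122 mm/year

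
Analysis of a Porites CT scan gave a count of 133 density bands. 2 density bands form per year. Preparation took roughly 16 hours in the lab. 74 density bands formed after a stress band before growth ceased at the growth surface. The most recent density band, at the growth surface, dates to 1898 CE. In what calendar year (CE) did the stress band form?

74 density bands post-date the stress band.
Dividing by 2 density bands per year: 74 / 2 = 37 years.
Counting back 37 years from 1898 CE places the stress band in 1898 − 37 = 1861 CE.

1861 CE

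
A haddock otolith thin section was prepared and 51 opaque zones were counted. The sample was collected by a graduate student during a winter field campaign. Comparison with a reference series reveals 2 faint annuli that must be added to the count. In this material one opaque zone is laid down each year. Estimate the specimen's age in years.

Correcting the raw count gives 51 + 2 = 53 true opaque zones.
With a one-to-one opaque zone periodicity this is 53 years.

53 years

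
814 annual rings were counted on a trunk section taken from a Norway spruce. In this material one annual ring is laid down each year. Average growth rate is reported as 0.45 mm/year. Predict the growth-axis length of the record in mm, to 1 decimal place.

366.3 mm

814 years of growth are recorded.
Predicted length = 0.45 mm/year × 814 years = 366.3 mm.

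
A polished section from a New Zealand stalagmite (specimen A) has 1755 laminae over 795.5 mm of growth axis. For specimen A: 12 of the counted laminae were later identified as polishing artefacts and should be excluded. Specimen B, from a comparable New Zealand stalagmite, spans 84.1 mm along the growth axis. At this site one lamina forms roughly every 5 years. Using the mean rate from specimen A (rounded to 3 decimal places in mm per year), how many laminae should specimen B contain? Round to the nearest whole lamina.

Specimen A: correcting the raw count gives 1755 − 12 = 1743 true laminae.
Specimen A: multiplying by 5 years per lamina: 1743 × 5 = 8715 years.
A: 795.5 mm over 8715 years gives 795.5 / 8715 ≈ 0.091 mm/year.
B spans 84.1 / 0.091 = 924.18 years; at 5 years per lamina that is 924.18 / 5 ≈ 185 laminae.

185 laminae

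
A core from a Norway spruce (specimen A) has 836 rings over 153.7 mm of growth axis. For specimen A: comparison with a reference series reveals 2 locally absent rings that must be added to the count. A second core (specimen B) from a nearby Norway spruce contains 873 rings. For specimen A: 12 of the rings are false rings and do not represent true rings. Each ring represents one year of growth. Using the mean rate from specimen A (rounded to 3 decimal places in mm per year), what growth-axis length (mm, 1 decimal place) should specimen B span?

162.4 mm

Specimen A: true ring count = 836 − 12 + 2 = 826.
A: Extension rate ≈ 153.7 / 826 = 0.186 mm/yr.
B's length ≈ 0.186 × 873 = 162.4 mm.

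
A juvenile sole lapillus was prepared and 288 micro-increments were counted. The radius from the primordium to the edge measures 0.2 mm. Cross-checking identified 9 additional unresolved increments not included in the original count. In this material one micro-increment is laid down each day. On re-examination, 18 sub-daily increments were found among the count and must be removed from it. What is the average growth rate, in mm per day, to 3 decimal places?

0.001 mm per day

True micro-increment count = 288 − 18 + 9 = 279.
Mean rate = 0.2 mm / 279 days ≈ 0.001 mm per day.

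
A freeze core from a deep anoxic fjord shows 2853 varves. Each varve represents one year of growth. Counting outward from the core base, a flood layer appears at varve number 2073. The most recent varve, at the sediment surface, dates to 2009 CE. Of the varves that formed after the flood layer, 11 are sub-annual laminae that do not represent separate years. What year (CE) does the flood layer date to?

1240 CE

Between varve 2073 and the sediment surface there are 2853 − 2073 = 780 varves.
Removing the 11 false varves leaves 780 − 11 = 769 true varves beyond the flood layer.
2009 − 769 = 1240 CE.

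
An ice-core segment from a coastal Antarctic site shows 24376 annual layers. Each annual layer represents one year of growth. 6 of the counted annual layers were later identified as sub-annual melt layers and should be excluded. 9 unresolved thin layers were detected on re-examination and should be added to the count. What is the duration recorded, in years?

After corrections the count is 24376 − 6 + 9 = 24379 annual layers.
At one annual layer per year, that is 24379 years.

24379 yr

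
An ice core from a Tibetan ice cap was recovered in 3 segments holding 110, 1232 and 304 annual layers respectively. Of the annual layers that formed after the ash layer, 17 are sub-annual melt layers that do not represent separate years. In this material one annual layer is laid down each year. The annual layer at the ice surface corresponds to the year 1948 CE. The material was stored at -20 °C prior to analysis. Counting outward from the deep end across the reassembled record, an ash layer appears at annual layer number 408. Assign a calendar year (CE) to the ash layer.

Total annual layers = 110 + 1232 + 304 = 1646.
The ash layer sits at annual layer 408 from the deep end, so 1646 − 408 = 1238 annual layers formed after it.
Excluding 17 false annual layers: 1238 − 17 = 1221.
Counting back 1221 years from 1948 CE places the ash layer in 1948 − 1221 = 727 CE.

727 CE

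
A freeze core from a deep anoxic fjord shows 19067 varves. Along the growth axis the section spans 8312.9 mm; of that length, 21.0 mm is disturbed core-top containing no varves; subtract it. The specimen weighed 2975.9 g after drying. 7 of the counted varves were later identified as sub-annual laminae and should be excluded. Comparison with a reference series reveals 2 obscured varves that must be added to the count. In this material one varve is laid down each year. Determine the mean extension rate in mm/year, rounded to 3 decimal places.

0.435 mm/year

Adjusted count: 19067 − 7 + 2 = 19062 varves.
Net length = 8312.9 − 21.0 = 8291.9 mm.
8291.9 mm over 19062 years gives 8291.9 / 19062 ≈ 0.435 mm/year.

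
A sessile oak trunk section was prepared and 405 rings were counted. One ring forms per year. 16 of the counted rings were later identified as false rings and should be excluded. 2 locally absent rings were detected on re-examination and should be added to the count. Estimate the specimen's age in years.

391 years

Correcting the raw count gives 405 − 16 + 2 = 391 true rings.
At one ring per year, that is 391 years.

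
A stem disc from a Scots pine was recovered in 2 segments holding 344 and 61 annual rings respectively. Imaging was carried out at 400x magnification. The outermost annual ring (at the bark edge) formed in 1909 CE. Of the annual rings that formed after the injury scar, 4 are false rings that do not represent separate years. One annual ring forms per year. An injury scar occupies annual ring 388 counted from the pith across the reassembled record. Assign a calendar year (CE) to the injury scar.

Total annual rings = 344 + 61 = 405.
Between annual ring 388 and the bark edge there are 405 − 388 = 17 annual rings.
17 − 4 false = 13 true annual rings after the injury scar.
Counting back 13 years from 1909 CE places the injury scar in 1909 − 13 = 1896 CE.

1896 CE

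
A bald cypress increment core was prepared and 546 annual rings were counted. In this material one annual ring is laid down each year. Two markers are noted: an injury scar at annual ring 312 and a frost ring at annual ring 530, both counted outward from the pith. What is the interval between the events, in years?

218 years

The two markers are separated by 530 − 312 = 218 annual rings.
One annual ring per year makes the interval 218 years.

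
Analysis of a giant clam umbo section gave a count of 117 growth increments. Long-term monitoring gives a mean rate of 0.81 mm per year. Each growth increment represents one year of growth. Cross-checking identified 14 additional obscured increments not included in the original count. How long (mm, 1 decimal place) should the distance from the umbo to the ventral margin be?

After corrections the count is 117 + 14 = 131 growth increments.
131 years at 0.81 mm/year gives 0.81 × 131 = 106.1 mm.

106.1 mm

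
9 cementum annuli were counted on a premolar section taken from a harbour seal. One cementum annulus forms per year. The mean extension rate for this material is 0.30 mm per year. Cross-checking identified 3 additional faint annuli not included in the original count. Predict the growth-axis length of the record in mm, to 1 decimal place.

After corrections the count is 9 + 3 = 12 cementum annuli.
12 years at 0.30 mm/year gives 0.30 × 12 = 3.6 mm.

3.6 mm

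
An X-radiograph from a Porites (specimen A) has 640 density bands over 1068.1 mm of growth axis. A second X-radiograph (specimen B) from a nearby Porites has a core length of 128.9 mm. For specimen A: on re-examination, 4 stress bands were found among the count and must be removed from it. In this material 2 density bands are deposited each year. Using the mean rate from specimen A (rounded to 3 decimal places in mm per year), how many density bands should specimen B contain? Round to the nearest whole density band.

77 density bands

Specimen A: correcting the raw count gives 640 − 4 = 636 true density bands.
Specimen A: dividing by 2 density bands per year: 636 / 2 = 318 years.
A: Mean rate = 1068.1 mm / 318 years ≈ 3.359 mm/yr.
For B, 128.9 / 3.359 = 38.37 years; at 2 density bands per year that is 38.37 × 2 ≈ 77 density bands.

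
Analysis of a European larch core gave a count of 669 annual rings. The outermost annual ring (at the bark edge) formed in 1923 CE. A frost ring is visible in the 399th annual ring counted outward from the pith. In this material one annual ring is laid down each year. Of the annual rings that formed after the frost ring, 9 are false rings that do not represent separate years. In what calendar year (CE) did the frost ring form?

Between annual ring 399 and the bark edge there are 669 − 399 = 270 annual rings.
Excluding 9 false annual rings: 270 − 9 = 261.
The annual ring at the bark edge is 1923 CE, so the frost ring dates to 1923 − 261 = 1662 CE.

1662 CE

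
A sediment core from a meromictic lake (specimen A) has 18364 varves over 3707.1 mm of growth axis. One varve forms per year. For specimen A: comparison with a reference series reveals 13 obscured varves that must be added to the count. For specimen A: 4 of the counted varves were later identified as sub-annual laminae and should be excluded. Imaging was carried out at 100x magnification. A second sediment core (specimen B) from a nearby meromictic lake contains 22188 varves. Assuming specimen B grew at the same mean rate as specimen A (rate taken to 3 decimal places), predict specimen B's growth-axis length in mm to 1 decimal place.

4482.0 mm

Specimen A: adjusted count: 18364 − 4 + 13 = 18373 varves.
A: Mean rate = 3707.1 mm / 18373 years ≈ 0.202 mm per year.
B's length ≈ 0.202 × 22188 = 4482.0 mm.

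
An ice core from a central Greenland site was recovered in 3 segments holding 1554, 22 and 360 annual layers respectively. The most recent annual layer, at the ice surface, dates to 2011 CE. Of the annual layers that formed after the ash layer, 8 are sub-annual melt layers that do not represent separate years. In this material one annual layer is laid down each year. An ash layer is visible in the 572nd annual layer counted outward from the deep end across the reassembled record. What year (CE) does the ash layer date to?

655 CE

Total annual layers = 1554 + 22 + 360 = 1936.
Between annual layer 572 and the ice surface there are 1936 − 572 = 1364 annual layers.
1364 − 8 false = 1356 true annual layers after the ash layer.
Counting back 1356 years from 2011 CE places the ash layer in 2011 − 1356 = 655 CE.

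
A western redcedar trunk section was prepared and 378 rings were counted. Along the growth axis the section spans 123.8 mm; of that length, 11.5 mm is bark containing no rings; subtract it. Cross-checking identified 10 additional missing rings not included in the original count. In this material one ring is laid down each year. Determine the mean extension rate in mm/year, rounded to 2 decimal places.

0.29 mm/year

Correcting the raw count gives 378 + 10 = 388 true rings.
Net length = 123.8 − 11.5 = 112.3 mm.
Extension rate ≈ 112.3 / 388 = 0.29 mm/year.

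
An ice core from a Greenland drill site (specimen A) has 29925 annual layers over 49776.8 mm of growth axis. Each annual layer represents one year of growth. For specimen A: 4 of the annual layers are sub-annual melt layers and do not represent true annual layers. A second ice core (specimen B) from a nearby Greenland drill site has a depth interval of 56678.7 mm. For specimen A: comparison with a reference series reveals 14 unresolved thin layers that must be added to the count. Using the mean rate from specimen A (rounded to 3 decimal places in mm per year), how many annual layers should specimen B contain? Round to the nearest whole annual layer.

Specimen A: after corrections the count is 29925 − 4 + 14 = 29935 annual layers.
A: Extension rate ≈ 49776.8 / 29935 = 1.663 mm per year.
B spans 56678.7 / 1.663 = 34082.20 years ≈ 34082 annual layers.

34082 annual layers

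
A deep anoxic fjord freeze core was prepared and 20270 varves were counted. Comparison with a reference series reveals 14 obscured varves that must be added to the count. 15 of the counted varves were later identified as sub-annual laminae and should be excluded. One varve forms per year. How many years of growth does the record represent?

True varve count = 20270 − 15 + 14 = 20269.
With a one-to-one varve periodicity this is 20269 years.

20269 years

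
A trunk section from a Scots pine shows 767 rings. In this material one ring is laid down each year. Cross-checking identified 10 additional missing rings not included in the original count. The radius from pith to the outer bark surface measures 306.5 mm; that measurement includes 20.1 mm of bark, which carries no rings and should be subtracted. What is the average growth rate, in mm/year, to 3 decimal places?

Correcting the raw count gives 767 + 10 = 777 true rings.
Removing the 20.1 mm offcut leaves 306.5 − 20.1 = 286.4 mm.
Mean rate = 286.4 mm / 777 years ≈ 0.369 mm/year.

0.369 mm/year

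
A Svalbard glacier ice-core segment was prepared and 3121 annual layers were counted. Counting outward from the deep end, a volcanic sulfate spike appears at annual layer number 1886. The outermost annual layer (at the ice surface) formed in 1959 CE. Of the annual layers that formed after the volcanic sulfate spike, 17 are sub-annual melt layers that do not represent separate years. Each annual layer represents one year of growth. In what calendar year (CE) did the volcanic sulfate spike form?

3121 − 1886 = 1235 annual layers lie beyond the volcanic sulfate spike toward the ice surface.
Excluding 17 false annual layers: 1235 − 17 = 1218.
Counting back 1218 years from 1959 CE places the volcanic sulfate spike in 1959 − 1218 = 741 CE.

741 CE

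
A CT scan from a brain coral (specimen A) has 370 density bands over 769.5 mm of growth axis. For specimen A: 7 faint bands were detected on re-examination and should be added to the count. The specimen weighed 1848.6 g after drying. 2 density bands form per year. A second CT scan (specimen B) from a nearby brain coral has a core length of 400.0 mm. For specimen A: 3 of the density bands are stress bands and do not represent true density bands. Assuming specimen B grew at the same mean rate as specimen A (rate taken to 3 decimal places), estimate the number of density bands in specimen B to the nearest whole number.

Specimen A: after corrections the count is 370 − 3 + 7 = 374 density bands.
Specimen A: dividing by 2 density bands per year: 374 / 2 = 187 years.
A: Mean rate = 769.5 mm / 187 years ≈ 4.115 mm/year.
For B, 400.0 / 4.115 = 97.21 years; at 2 density bands per year that is 97.21 × 2 ≈ 194 density bands.

194 density bands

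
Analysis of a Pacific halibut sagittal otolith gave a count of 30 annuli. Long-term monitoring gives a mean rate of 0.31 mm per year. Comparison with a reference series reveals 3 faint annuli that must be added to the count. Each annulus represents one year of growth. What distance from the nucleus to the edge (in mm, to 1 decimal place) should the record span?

After corrections the count is 30 + 3 = 33 annuli.
33 years at 0.31 mm/year gives 0.31 × 33 = 10.2 mm.

10.2 mm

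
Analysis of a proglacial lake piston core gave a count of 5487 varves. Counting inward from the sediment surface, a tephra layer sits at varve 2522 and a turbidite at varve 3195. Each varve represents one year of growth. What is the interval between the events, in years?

673 years

The two markers are separated by 3195 − 2522 = 673 varves.
At one varve per year, 673 years elapsed between them.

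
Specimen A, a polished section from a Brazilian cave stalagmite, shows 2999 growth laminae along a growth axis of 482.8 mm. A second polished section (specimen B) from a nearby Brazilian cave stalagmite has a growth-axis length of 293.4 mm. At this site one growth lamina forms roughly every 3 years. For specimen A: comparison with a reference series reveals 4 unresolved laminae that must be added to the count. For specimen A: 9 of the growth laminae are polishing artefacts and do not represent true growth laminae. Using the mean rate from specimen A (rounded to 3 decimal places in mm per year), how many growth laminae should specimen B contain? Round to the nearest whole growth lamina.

Specimen A: true growth lamina count = 2999 − 9 + 4 = 2994.
Specimen A: multiplying by 3 years per growth lamina: 2994 × 3 = 8982 years.
A: Extension rate ≈ 482.8 / 8982 = 0.054 mm per year.
For B, 293.4 / 0.054 = 5433.33 years; at 3 years per growth lamina that is 5433.33 / 3 ≈ 1811 growth laminae.

1811 growth laminae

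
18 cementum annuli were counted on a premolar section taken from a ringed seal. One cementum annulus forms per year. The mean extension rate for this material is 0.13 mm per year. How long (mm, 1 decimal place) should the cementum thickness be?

18 years of growth are recorded.
Predicted length = 0.13 mm/year × 18 years = 2.3 mm.

2.3 mm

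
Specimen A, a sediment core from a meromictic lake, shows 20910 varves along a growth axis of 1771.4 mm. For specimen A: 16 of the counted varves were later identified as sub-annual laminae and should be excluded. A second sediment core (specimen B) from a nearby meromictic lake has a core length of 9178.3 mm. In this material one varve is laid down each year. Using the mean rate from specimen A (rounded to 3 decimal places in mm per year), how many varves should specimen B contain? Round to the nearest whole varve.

Specimen A: correcting the raw count gives 20910 − 16 = 20894 true varves.
A: Extension rate ≈ 1771.4 / 20894 = 0.085 mm/yr.
B spans 9178.3 / 0.085 = 107980.00 years ≈ 107980 varves.

107980 varves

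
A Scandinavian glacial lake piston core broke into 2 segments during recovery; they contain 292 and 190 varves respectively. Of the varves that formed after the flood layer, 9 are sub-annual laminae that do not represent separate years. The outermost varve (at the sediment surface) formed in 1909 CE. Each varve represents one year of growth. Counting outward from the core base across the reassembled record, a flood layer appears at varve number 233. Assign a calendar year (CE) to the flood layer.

Total varves = 292 + 190 = 482.
Between varve 233 and the sediment surface there are 482 − 233 = 249 varves.
249 − 9 false = 240 true varves after the flood layer.
Counting back 240 years from 1909 CE places the flood layer in 1909 − 240 = 1669 CE.

1669 CE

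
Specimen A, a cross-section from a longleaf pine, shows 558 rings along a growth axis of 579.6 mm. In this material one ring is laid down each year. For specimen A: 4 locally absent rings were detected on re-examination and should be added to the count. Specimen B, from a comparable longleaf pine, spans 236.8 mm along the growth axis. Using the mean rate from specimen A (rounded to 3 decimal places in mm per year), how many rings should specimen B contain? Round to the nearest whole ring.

Specimen A: adjusted count: 558 + 4 = 562 rings.
A: Extension rate ≈ 579.6 / 562 = 1.031 mm per year.
B spans 236.8 / 1.031 = 229.68 years ≈ 230 rings.

230 rings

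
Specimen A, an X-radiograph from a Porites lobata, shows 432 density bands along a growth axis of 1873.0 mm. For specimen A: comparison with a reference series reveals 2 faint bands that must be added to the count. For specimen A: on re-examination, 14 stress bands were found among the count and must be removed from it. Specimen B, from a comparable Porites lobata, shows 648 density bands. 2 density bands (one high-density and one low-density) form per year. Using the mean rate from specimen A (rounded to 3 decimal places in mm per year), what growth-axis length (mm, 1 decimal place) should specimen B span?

Specimen A: adjusted count: 432 − 14 + 2 = 420 density bands.
Specimen A: dividing by 2 density bands per year: 420 / 2 = 210 years.
A: Extension rate ≈ 1873.0 / 210 = 8.919 mm per year.
Specimen B: with 2 density bands per year, 648 / 2 = 324 years. B's length ≈ 8.919 × 324 = 2889.8 mm.

2889.8 mm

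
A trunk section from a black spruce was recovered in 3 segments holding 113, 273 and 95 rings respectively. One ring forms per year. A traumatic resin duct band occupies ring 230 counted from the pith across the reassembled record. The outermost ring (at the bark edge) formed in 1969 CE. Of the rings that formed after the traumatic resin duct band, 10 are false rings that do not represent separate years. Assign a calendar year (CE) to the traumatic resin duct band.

Total rings = 113 + 273 + 95 = 481.
Between ring 230 and the bark edge there are 481 − 230 = 251 rings.
Removing the 10 false rings leaves 251 − 10 = 241 true rings beyond the traumatic resin duct band.
The ring at the bark edge is 1969 CE, so the traumatic resin duct band dates to 1969 − 241 = 1728 CE.

1728 CE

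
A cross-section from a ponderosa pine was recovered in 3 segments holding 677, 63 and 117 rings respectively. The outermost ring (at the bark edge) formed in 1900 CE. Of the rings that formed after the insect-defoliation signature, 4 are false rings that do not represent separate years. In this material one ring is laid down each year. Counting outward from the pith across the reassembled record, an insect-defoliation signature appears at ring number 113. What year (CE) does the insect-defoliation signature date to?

Total rings = 677 + 63 + 117 = 857.
The insect-defoliation signature sits at ring 113 from the pith, so 857 − 113 = 744 rings formed after it.
744 − 4 false = 740 true rings after the insect-defoliation signature.
The ring at the bark edge is 1900 CE, so the insect-defoliation signature dates to 1900 − 740 = 1160 CE.

1160 CE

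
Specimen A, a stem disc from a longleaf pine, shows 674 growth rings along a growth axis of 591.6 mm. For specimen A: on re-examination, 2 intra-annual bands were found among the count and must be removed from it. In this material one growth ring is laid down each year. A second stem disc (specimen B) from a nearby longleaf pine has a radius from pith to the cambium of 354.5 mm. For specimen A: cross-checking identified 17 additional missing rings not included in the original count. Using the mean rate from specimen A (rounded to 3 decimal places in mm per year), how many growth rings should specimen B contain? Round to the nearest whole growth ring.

Specimen A: correcting the raw count gives 674 − 2 + 17 = 689 true growth rings.
A: Extension rate ≈ 591.6 / 689 = 0.859 mm per year.
B spans 354.5 / 0.859 = 412.69 years ≈ 413 growth rings.

413 growth rings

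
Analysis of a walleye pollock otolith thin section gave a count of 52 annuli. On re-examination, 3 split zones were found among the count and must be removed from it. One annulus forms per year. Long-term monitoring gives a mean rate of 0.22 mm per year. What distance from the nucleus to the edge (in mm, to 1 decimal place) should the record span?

10.8 mm

After corrections the count is 52 − 3 = 49 annuli.
49 years at 0.22 mm/year gives 0.22 × 49 = 10.8 mm.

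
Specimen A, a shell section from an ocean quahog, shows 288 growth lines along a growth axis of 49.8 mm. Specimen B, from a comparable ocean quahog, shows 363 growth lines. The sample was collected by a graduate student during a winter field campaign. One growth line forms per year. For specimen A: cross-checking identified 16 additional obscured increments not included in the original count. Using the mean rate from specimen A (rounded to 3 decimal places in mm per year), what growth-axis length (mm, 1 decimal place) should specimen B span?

Specimen A: adjusted count: 288 + 16 = 304 growth lines.
A: 49.8 mm over 304 years gives 49.8 / 304 ≈ 0.164 mm per year.
Length of B = 0.164 × 363 = 59.5 mm.

59.5 mm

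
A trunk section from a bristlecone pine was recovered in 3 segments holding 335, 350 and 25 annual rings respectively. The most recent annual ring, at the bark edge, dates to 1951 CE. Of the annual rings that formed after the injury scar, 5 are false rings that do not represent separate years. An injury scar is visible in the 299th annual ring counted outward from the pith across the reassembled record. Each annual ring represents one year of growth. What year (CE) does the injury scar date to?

Total annual rings = 335 + 350 + 25 = 710.
The injury scar sits at annual ring 299 from the pith, so 710 − 299 = 411 annual rings formed after it.
411 − 5 false = 406 true annual rings after the injury scar.
The annual ring at the bark edge is 1951 CE, so the injury scar dates to 1951 − 406 = 1545 CE.

1545 CE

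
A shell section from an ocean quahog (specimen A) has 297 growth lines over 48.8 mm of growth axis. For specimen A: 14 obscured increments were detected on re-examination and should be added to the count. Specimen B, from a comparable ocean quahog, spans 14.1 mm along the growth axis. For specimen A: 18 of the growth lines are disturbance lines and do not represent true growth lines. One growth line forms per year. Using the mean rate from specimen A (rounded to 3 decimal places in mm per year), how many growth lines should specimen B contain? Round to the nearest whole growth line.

Specimen A: true growth line count = 297 − 18 + 14 = 293.
A: Extension rate ≈ 48.8 / 293 = 0.167 mm per year.
Specimen B: 14.1 mm / 0.167 mm per year = 84.43 years ≈ 84 growth lines.

84 growth lines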